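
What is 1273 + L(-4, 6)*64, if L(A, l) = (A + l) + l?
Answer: 1785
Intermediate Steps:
L(A, l) = A + 2*l
1273 + L(-4, 6)*64 = 1273 + (-4 + 2*6)*64 = 1273 + (-4 + 12)*64 = 1273 + 8*64 = 1273 + 512 = 1785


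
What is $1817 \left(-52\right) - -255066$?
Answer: $160582$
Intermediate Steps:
$1817 \left(-52\right) - -255066 = -94484 + 255066 = 160582$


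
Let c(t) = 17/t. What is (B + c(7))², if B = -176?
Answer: 1476225/49 ≈ 30127.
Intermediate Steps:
(B + c(7))² = (-176 + 17/7)² = (-1215/7)² = 1476225/49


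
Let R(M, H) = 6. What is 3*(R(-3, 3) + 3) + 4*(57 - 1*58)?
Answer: 23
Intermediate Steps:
3*(R(-3, 3) + 3) + 4*(57 - 1*58) = 3*(6 + 3) + 4*(57 - 1*58) = 3*9 + 4*(57 - 58) = 27 + 4*(-1) = 27 - 4 = 23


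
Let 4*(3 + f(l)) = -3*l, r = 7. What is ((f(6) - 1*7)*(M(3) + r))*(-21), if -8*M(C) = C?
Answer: 32277/16 ≈ 2017.3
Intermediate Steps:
M(C) = -C/8
f(l) = -3 - 3*l/4 (f(l) = -3 + (-3*l)/4 = -3 - 3*l/4)
((f(6) - 1*7)*(M(3) + r))*(-21) = (((-3 - 3/4*6) - 1*7)*(-1/8*3 + 7))*(-21) = (((-3 - 9/2) - 7)*(-3/8 + 7))*(-21) = ((-15/2 - 7)*(53/8))*(-21) = -29/2*53/8*(-21) = -1537/16*(-21) = 32277/16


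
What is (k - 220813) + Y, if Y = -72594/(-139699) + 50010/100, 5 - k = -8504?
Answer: -295887204321/1396990 ≈ -2.1180e+5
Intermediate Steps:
k = 8509 (k = 5 - 1*(-8504) = 5 + 8504 = 8509)
Y = 699360639/1396990 (Y = -72594*(-1/139699) + 50010*(1/100) = 72594/139699 + 5001/10 = 699360639/1396990 ≈ 500.62)
(k - 220813) + Y = (8509 - 220813) + 699360639/1396990 = -212304 + 699360639/1396990 = -295887204321/1396990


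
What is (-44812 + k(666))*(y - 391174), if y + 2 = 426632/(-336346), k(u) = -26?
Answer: 2949688220708232/168173 ≈ 1.7540e+10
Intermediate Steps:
y = -549662/168173 (y = -2 + 426632/(-336346) = -2 + 426632*(-1/336346) = -2 - 213316/168173 = -549662/168173 ≈ -3.2684)
(-44812 + k(666))*(y - 391174) = (-44812 - 26)*(-549662/168173 - 391174) = -44838*(-65785454764/168173) = 2949688220708232/168173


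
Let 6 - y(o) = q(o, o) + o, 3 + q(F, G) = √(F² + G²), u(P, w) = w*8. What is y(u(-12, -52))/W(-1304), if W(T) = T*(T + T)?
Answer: 425/3400832 - 13*√2/106276 ≈ -4.8021e-5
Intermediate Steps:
u(P, w) = 8*w
q(F, G) = -3 + √(F² + G²)
W(T) = 2*T² (W(T) = T*(2*T) = 2*T²)
y(o) = 9 - o - √2*√(o²) (y(o) = 6 - ((-3 + √(o² + o²)) + o) = 6 - ((-3 + √(2*o²)) + o) = 6 - ((-3 + √2*√(o²)) + o) = 6 - (-3 + o + √2*√(o²)) = 6 + (3 - o - √2*√(o²)) = 9 - o - √2*√(o²))
y(u(-12, -52))/W(-1304) = (9 - 8*(-52) - √2*√((8*(-52))²))/((2*(-1304)²)) = (9 - 1*(-416) - √2*√((-416)²))/((2*1700416)) = (9 + 416 - √2*√173056)/3400832 = (9 + 416 - 1*√2*416)*(1/3400832) = (9 + 416 - 416*√2)*(1/3400832) = (425 - 416*√2)*(1/3400832) = 425/3400832 - 13*√2/106276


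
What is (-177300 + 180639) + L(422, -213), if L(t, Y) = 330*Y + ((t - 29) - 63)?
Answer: -66621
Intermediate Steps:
L(t, Y) = -92 + t + 330*Y (L(t, Y) = 330*Y + ((-29 + t) - 63) = 330*Y + (-92 + t) = -92 + t + 330*Y)
(-177300 + 180639) + L(422, -213) = (-177300 + 180639) + (-92 + 422 + 330*(-213)) = 3339 + (-92 + 422 - 70290) = 3339 - 69960 = -66621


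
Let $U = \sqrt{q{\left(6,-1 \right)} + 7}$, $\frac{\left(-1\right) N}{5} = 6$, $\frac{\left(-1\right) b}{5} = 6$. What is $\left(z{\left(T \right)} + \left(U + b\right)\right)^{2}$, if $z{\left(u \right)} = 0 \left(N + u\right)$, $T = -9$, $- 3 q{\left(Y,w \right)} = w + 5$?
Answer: $\frac{\left(90 - \sqrt{51}\right)^{2}}{9} \approx 762.84$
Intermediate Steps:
$b = -30$ ($b = \left(-5\right) 6 = -30$)
$N = -30$ ($N = \left(-5\right) 6 = -30$)
$q{\left(Y,w \right)} = - \frac{5}{3} - \frac{w}{3}$ ($q{\left(Y,w \right)} = - \frac{w + 5}{3} = - \frac{5 + w}{3} = - \frac{5}{3} - \frac{w}{3}$)
$U = \frac{\sqrt{51}}{3}$ ($U = \sqrt{\left(- \frac{5}{3} - - \frac{1}{3}\right) + 7} = \sqrt{\left(- \frac{5}{3} + \frac{1}{3}\right) + 7} = \sqrt{- \frac{4}{3} + 7} = \sqrt{\frac{17}{3}} = \frac{\sqrt{51}}{3} \approx 2.3805$)
$z{\left(u \right)} = 0$ ($z{\left(u \right)} = 0 \left(-30 + u\right) = 0$)
$\left(z{\left(T \right)} + \left(U + b\right)\right)^{2} = \left(0 - \left(30 - \frac{\sqrt{51}}{3}\right)\right)^{2} = \left(-30 + \frac{\sqrt{51}}{3}\right)^{2}$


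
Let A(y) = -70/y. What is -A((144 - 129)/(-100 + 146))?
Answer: 644/3 ≈ 214.67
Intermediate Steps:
-A((144 - 129)/(-100 + 146)) = -(-70)/((144 - 129)/(-100 + 146)) = -(-70)/(15/46) = -(-70)/(15*(1/46)) = -(-70)/15/46 = -(-70)*46/15 = -1*(-644/3) = 644/3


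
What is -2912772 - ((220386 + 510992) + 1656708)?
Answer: -5300858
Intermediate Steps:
-2912772 - ((220386 + 510992) + 1656708) = -2912772 - (731378 + 1656708) = -2912772 - 1*2388086 = -2912772 - 2388086 = -5300858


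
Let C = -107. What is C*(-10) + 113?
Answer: 1183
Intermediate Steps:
C*(-10) + 113 = -107*(-10) + 113 = 1070 + 113 = 1183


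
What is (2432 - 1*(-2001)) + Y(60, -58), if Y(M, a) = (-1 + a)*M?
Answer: 893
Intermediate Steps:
Y(M, a) = M*(-1 + a)
(2432 - 1*(-2001)) + Y(60, -58) = (2432 - 1*(-2001)) + 60*(-1 - 58) = (2432 + 2001) + 60*(-59) = 4433 - 3540 = 893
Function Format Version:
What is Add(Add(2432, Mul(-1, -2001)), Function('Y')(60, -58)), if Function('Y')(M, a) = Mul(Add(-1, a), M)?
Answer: 893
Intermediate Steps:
Function('Y')(M, a) = Mul(M, Add(-1, a))
Add(Add(2432, Mul(-1, -2001)), Function('Y')(60, -58)) = Add(Add(2432, Mul(-1, -2001)), Mul(60, Add(-1, -58))) = Add(Add(2432, 2001), Mul(60, -59)) = Add(4433, -3540) = 893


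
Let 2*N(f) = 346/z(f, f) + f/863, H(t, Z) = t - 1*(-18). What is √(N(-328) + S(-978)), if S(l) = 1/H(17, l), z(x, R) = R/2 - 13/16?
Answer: I*√853748858075785/26550195 ≈ 1.1005*I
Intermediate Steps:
z(x, R) = -13/16 + R/2 (z(x, R) = R*(½) - 13*1/16 = R/2 - 13/16 = -13/16 + R/2)
H(t, Z) = 18 + t (H(t, Z) = t + 18 = 18 + t)
S(l) = 1/35 (S(l) = 1/(18 + 17) = 1/35)
N(f) = 173/(-13/16 + f/2) + f/1726 (N(f) = (346/(-13/16 + f/2) + f/863)/2 = 173/(-13/16 + f/2) + f/1726)
√(N(-328) + S(-978)) = √((4777568 - 328*(-13 + 8*(-328)))/(1726*(-13 + 8*(-328))) + 1/35) = √((4777568 - 328*(-13 - 2624))/(1726*(-13 - 2624)) + 1/35) = √((1/1726)*(4777568 - 328*(-2637))/(-2637) + 1/35) = √((1/1726)*(-1/2637)*(4777568 + 864936) + 1/35) = √((1/1726)*(-1/2637)*5642504 + 1/35) = √(-2821252/2275731 + 1/35) = √(-96468089/79650585) = I*√853748858075785/26550195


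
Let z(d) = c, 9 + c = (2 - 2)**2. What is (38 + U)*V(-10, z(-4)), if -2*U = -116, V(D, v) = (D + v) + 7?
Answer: -1152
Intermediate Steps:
c = -9 (c = -9 + (2 - 2)**2 = -9 + 0**2 = -9 + 0 = -9)
z(d) = -9
V(D, v) = 7 + D + v
U = 58 (U = -1/2*(-116) = 58)
(38 + U)*V(-10, z(-4)) = (38 + 58)*(7 - 10 - 9) = 96*(-12) = -1152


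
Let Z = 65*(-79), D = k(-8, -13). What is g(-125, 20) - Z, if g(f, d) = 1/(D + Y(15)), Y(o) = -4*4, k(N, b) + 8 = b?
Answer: 189994/37 ≈ 5135.0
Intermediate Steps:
k(N, b) = -8 + b
Y(o) = -16
D = -21 (D = -8 - 13 = -21)
g(f, d) = -1/37 (g(f, d) = 1/(-21 - 16) = 1/(-37) = -1/37)
Z = -5135
g(-125, 20) - Z = -1/37 - 1*(-5135) = -1/37 + 5135 = 189994/37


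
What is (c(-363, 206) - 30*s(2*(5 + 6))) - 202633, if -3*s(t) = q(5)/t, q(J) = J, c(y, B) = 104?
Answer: -2227794/11 ≈ -2.0253e+5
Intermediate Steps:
s(t) = -5/(3*t)
(c(-363, 206) - 30*s(2*(5 + 6))) - 202633 = (104 - (-50)/(2*(5 + 6))) - 202633 = (104 - (-50)/(2*11)) - 202633 = (104 - (-50)/22) - 202633 = (104 - 30*(-5/66)) - 202633 = (104 + 25/11) - 202633 = 1169/11 - 202633 = -2227794/11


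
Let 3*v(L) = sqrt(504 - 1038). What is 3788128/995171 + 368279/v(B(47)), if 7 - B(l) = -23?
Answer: 3788128/995171 - 368279*I*sqrt(534)/178 ≈ 3.8065 - 47811.0*I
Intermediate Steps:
B(l) = 30 (B(l) = 7 - 1*(-23) = 7 + 23 = 30)
v(L) = I*sqrt(534)/3 (v(L) = sqrt(504 - 1038)/3 = sqrt(-534)/3 = (I*sqrt(534))/3 = I*sqrt(534)/3)
3788128/995171 + 368279/v(B(47)) = 3788128/995171 + 368279/((I*sqrt(534)/3)) = 3788128*(1/995171) + 368279*(-I*sqrt(534)/178) = 3788128/995171 - 368279*I*sqrt(534)/178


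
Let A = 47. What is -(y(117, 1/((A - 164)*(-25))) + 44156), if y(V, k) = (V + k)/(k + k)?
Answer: -215269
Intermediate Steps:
y(V, k) = (V + k)/(2*k) (y(V, k) = (V + k)/((2*k)) = (V + k)*(1/(2*k)) = (V + k)/(2*k))
-(y(117, 1/((A - 164)*(-25))) + 44156) = -((117 + 1/((47 - 164)*(-25)))/(2*((1/((47 - 164)*(-25))))) + 44156) = -((117 - 1/25/(-117))/(2*((-1/25/(-117)))) + 44156) = -((117 - 1/117*(-1/25))/(2*((-1/117*(-1/25)))) + 44156) = -((117 + 1/2925)/(2*(1/2925)) + 44156) = -((½)*2925*(342226/2925) + 44156) = -(171113 + 44156) = -1*215269 = -215269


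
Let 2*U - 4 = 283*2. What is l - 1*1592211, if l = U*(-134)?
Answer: -1630401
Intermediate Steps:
U = 285 (U = 2 + (283*2)/2 = 2 + (½)*566 = 2 + 283 = 285)
l = -38190 (l = 285*(-134) = -38190)
l - 1*1592211 = -38190 - 1*1592211 = -38190 - 1592211 = -1630401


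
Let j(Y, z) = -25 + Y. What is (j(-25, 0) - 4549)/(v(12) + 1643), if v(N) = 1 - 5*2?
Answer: -4599/1634 ≈ -2.8146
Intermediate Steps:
v(N) = -9 (v(N) = 1 - 10 = -9)
(j(-25, 0) - 4549)/(v(12) + 1643) = ((-25 - 25) - 4549)/(-9 + 1643) = (-50 - 4549)/1634 = -4599*1/1634 = -4599/1634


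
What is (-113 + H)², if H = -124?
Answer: 56169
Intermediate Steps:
(-113 + H)² = (-113 - 124)² = (-237)² = 56169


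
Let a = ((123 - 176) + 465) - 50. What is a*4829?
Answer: 1748098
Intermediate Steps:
a = 362 (a = (-53 + 465) - 50 = 412 - 50 = 362)
a*4829 = 362*4829 = 1748098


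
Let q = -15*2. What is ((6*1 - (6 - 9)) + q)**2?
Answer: 441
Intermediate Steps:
q = -30
((6*1 - (6 - 9)) + q)**2 = ((6*1 - (6 - 9)) - 30)**2 = ((6 - 1*(-3)) - 30)**2 = ((6 + 3) - 30)**2 = (9 - 30)**2 = (-21)**2 = 441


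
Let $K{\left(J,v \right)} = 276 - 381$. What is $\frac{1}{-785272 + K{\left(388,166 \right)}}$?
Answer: $- \frac{1}{785377} \approx -1.2733 \cdot 10^{-6}$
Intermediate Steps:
$K{\left(J,v \right)} = -105$ ($K{\left(J,v \right)} = 276 - 381 = -105$)
$\frac{1}{-785272 + K{\left(388,166 \right)}} = \frac{1}{-785272 - 105} = \frac{1}{-785377} = - \frac{1}{785377}$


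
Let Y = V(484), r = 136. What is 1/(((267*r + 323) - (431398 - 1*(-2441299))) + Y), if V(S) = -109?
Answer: -1/2836171 ≈ -3.5259e-7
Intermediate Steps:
Y = -109
1/(((267*r + 323) - (431398 - 1*(-2441299))) + Y) = 1/(((267*136 + 323) - (431398 - 1*(-2441299))) - 109) = 1/(((36312 + 323) - (431398 + 2441299)) - 109) = 1/((36635 - 1*2872697) - 109) = 1/((36635 - 2872697) - 109) = 1/(-2836062 - 109) = 1/(-2836171) = -1/2836171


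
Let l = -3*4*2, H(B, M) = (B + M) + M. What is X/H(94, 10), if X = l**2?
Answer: 96/19 ≈ 5.0526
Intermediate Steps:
H(B, M) = B + 2*M
l = -24 (l = -12*2 = -24)
X = 576 (X = (-24)**2 = 576)
X/H(94, 10) = 576/(94 + 2*10) = 576/(94 + 20) = 576/114 = 576*(1/114) = 96/19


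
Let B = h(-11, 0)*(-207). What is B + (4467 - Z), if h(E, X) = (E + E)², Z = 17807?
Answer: -113528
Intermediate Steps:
h(E, X) = 4*E² (h(E, X) = (2*E)² = 4*E²)
B = -100188 (B = (4*(-11)²)*(-207) = (4*121)*(-207) = 484*(-207) = -100188)
B + (4467 - Z) = -100188 + (4467 - 1*17807) = -100188 + (4467 - 17807) = -100188 - 13340 = -113528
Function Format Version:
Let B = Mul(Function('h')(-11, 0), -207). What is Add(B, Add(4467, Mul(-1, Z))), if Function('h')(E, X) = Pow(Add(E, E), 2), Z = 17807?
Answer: -113528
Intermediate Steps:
Function('h')(E, X) = Mul(4, Pow(E, 2)) (Function('h')(E, X) = Pow(Mul(2, E), 2) = Mul(4, Pow(E, 2)))
B = -100188 (B = Mul(Mul(4, Pow(-11, 2)), -207) = Mul(Mul(4, 121), -207) = Mul(484, -207) = -100188)
Add(B, Add(4467, Mul(-1, Z))) = Add(-100188, Add(4467, Mul(-1, 17807))) = Add(-100188, Add(4467, -17807)) = Add(-100188, -13340) = -113528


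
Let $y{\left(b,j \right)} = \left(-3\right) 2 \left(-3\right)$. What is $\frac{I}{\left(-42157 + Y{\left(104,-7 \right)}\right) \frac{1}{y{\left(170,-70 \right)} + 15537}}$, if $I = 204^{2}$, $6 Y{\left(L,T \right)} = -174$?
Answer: $- \frac{107889480}{7031} \approx -15345.0$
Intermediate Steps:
$y{\left(b,j \right)} = 18$ ($y{\left(b,j \right)} = \left(-6\right) \left(-3\right) = 18$)
$Y{\left(L,T \right)} = -29$ ($Y{\left(L,T \right)} = \frac{1}{6} \left(-174\right) = -29$)
$I = 41616$
$\frac{I}{\left(-42157 + Y{\left(104,-7 \right)}\right) \frac{1}{y{\left(170,-70 \right)} + 15537}} = \frac{41616}{\left(-42157 - 29\right) \frac{1}{18 + 15537}} = \frac{41616}{\left(-42186\right) \frac{1}{15555}} = \frac{41616}{- \frac{14062}{5185}} = 41616 \left(- \frac{5185}{14062}\right) = - \frac{107889480}{7031}$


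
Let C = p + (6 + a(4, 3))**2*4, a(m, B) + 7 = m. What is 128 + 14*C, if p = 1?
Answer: 646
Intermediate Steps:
a(m, B) = -7 + m
C = 37 (C = 1 + (6 + (-7 + 4))**2*4 = 1 + (6 - 3)**2*4 = 1 + 3**2*4 = 1 + 9*4 = 1 + 36 = 37)
128 + 14*C = 128 + 14*37 = 128 + 518 = 646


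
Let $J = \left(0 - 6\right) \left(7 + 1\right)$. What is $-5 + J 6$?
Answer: $-293$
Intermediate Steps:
$J = -48$ ($J = \left(-6\right) 8 = -48$)
$-5 + J 6 = -5 - 288 = -293$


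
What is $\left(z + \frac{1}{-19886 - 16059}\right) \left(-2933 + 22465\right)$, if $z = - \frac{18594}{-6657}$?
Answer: $\frac{621633498716}{11394565} \approx 54555.0$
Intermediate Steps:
$z = \frac{6198}{2219}$ ($z = \left(-18594\right) \left(- \frac{1}{6657}\right) = \frac{6198}{2219} \approx 2.7932$)
$\left(z + \frac{1}{-19886 - 16059}\right) \left(-2933 + 22465\right) = \left(\frac{6198}{2219} + \frac{1}{-19886 - 16059}\right) \left(-2933 + 22465\right) = \left(\frac{6198}{2219} + \frac{1}{-35945}\right) 19532 = \left(\frac{6198}{2219} - \frac{1}{35945}\right) 19532 = \frac{31826413}{11394565} \cdot 19532 = \frac{621633498716}{11394565}$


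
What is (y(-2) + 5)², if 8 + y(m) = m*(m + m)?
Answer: 25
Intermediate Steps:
y(m) = -8 + 2*m² (y(m) = -8 + m*(m + m) = -8 + m*(2*m) = -8 + 2*m²)
(y(-2) + 5)² = ((-8 + 2*(-2)²) + 5)² = ((-8 + 2*4) + 5)² = ((-8 + 8) + 5)² = (0 + 5)² = 5² = 25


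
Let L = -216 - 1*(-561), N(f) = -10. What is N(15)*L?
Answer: -3450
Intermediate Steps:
L = 345 (L = -216 + 561 = 345)
N(15)*L = -10*345 = -3450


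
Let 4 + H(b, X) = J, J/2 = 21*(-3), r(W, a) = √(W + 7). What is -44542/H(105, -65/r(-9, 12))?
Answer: 22271/65 ≈ 342.63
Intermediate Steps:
r(W, a) = √(7 + W)
J = -126 (J = 2*(21*(-3)) = 2*(-63) = -126)
H(b, X) = -130 (H(b, X) = -4 - 126 = -130)
-44542/H(105, -65/r(-9, 12)) = -44542/(-130) = -44542*(-1/130) = 22271/65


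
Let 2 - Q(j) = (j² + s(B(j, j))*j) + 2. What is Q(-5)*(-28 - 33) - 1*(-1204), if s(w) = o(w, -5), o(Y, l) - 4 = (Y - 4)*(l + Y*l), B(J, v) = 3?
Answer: -4591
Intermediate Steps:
o(Y, l) = 4 + (-4 + Y)*(l + Y*l) (o(Y, l) = 4 + (Y - 4)*(l + Y*l) = 4 + (-4 + Y)*(l + Y*l))
s(w) = 24 - 5*w² + 15*w (s(w) = 4 - 4*(-5) - 5*w² - 3*w*(-5) = 4 + 20 - 5*w² + 15*w = 24 - 5*w² + 15*w)
Q(j) = -j² - 24*j (Q(j) = 2 - ((j² + (24 - 5*3² + 15*3)*j) + 2) = 2 - ((j² + (24 - 5*9 + 45)*j) + 2) = 2 - ((j² + (24 - 45 + 45)*j) + 2) = 2 - ((j² + 24*j) + 2) = 2 - (2 + j² + 24*j) = 2 + (-2 - j² - 24*j) = -j² - 24*j)
Q(-5)*(-28 - 33) - 1*(-1204) = (-1*(-5)*(24 - 5))*(-28 - 33) - 1*(-1204) = -1*(-5)*19*(-61) + 1204 = 95*(-61) + 1204 = -5795 + 1204 = -4591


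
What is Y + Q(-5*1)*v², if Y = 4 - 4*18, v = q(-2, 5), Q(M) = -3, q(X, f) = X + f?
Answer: -95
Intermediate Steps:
v = 3 (v = -2 + 5 = 3)
Y = -68 (Y = 4 - 72 = -68)
Y + Q(-5*1)*v² = -68 - 3*3² = -68 - 3*9 = -68 - 27 = -95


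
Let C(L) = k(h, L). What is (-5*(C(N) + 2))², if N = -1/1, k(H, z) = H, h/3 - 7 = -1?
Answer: 10000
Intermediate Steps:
h = 18 (h = 21 + 3*(-1) = 21 - 3 = 18)
N = -1 (N = -1*1 = -1)
C(L) = 18
(-5*(C(N) + 2))² = (-5*(18 + 2))² = (-5*20)² = (-100)² = 10000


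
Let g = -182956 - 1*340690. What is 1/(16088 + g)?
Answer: -1/507558 ≈ -1.9702e-6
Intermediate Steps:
g = -523646 (g = -182956 - 340690 = -523646)
1/(16088 + g) = 1/(16088 - 523646) = 1/(-507558) = -1/507558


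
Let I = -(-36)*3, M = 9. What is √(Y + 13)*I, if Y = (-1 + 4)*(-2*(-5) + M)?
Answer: 108*√70 ≈ 903.59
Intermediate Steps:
Y = 57 (Y = (-1 + 4)*(-2*(-5) + 9) = 3*(10 + 9) = 3*19 = 57)
I = 108 (I = -9*(-12) = 108)
√(Y + 13)*I = √(57 + 13)*108 = √70*108 = 108*√70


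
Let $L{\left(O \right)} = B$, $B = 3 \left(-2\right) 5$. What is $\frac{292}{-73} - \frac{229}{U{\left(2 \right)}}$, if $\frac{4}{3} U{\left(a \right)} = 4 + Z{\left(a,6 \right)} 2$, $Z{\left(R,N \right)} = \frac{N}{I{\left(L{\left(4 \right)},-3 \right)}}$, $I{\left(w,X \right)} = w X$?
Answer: $- \frac{2414}{31} \approx -77.871$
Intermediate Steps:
$B = -30$ ($B = \left(-6\right) 5 = -30$)
$L{\left(O \right)} = -30$
$I{\left(w,X \right)} = X w$
$Z{\left(R,N \right)} = \frac{N}{90}$ ($Z{\left(R,N \right)} = \frac{N}{\left(-3\right) \left(-30\right)} = \frac{N}{90}$)
$U{\left(a \right)} = \frac{31}{10}$ ($U{\left(a \right)} = \frac{3 \left(4 + \frac{1}{90} \cdot 6 \cdot 2\right)}{4} = \frac{3 \left(4 + \frac{1}{15} \cdot 2\right)}{4} = \frac{3 \left(4 + \frac{2}{15}\right)}{4} = \frac{3}{4} \cdot \frac{62}{15} = \frac{31}{10}$)
$\frac{292}{-73} - \frac{229}{U{\left(2 \right)}} = \frac{292}{-73} - \frac{229}{\frac{31}{10}} = 292 \left(- \frac{1}{73}\right) - \frac{2290}{31} = -4 - \frac{2290}{31} = - \frac{2414}{31}$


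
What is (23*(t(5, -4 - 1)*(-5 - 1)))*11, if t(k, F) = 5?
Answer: -7590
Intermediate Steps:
(23*(t(5, -4 - 1)*(-5 - 1)))*11 = (23*(5*(-5 - 1)))*11 = (23*(5*(-6)))*11 = (23*(-30))*11 = -690*11 = -7590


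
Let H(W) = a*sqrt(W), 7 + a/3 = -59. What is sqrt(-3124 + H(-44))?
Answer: 2*sqrt(-781 - 99*I*sqrt(11)) ≈ 11.508 - 57.065*I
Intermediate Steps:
a = -198 (a = -21 + 3*(-59) = -21 - 177 = -198)
H(W) = -198*sqrt(W)
sqrt(-3124 + H(-44)) = sqrt(-3124 - 396*I*sqrt(11))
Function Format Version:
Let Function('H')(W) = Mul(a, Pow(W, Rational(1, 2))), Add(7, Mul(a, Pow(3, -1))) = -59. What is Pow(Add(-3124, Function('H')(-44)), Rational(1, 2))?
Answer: Mul(2, Pow(Add(-781, Mul(-99, I, Pow(11, Rational(1, 2)))), Rational(1, 2))) ≈ Add(11.508, Mul(-57.065, I))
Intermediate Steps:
a = -198 (a = Add(-21, Mul(3, -59)) = Add(-21, -177) = -198)
Function('H')(W) = Mul(-198, Pow(W, Rational(1, 2)))
Pow(Add(-3124, Function('H')(-44)), Rational(1, 2)) = Pow(Add(-3124, Mul(-198, Pow(-44, Rational(1, 2)))), Rational(1, 2)) = Pow(Add(-3124, Mul(-198, Mul(2, I, Pow(11, Rational(1, 2))))), Rational(1, 2)) = Pow(Add(-3124, Mul(-396, I, Pow(11, Rational(1, 2)))), Rational(1, 2))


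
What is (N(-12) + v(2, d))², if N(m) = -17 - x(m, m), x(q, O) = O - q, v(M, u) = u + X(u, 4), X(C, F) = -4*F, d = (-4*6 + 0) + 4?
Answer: 2809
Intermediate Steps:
d = -20 (d = (-24 + 0) + 4 = -24 + 4 = -20)
v(M, u) = -16 + u (v(M, u) = u - 4*4 = u - 16 = -16 + u)
N(m) = -17 (N(m) = -17 - (m - m) = -17 - 1*0 = -17 + 0 = -17)
(N(-12) + v(2, d))² = (-17 + (-16 - 20))² = (-17 - 36)² = (-53)² = 2809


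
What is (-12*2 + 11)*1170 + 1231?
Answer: -13979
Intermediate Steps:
(-12*2 + 11)*1170 + 1231 = (-24 + 11)*1170 + 1231 = -13*1170 + 1231 = -15210 + 1231 = -13979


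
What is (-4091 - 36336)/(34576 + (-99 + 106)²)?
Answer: -40427/34625 ≈ -1.1676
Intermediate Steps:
(-4091 - 36336)/(34576 + (-99 + 106)²) = -40427/(34576 + 7²) = -40427/(34576 + 49) = -40427/34625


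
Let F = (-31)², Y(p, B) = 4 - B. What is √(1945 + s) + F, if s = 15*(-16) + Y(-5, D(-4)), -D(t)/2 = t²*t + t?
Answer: 961 + 11*√13 ≈ 1000.7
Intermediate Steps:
D(t) = -2*t - 2*t³ (D(t) = -2*(t²*t + t) = -2*(t³ + t) = -2*(t + t³) = -2*t - 2*t³)
F = 961
s = -372 (s = 15*(-16) + (4 - (-2)*(-4)*(1 + (-4)²)) = -240 + (4 - (-2)*(-4)*(1 + 16)) = -240 + (4 - (-2)*(-4)*17) = -240 + (4 - 1*136) = -240 + (4 - 136) = -240 - 132 = -372)
√(1945 + s) + F = √(1945 - 372) + 961 = √1573 + 961 = 11*√13 + 961 = 961 + 11*√13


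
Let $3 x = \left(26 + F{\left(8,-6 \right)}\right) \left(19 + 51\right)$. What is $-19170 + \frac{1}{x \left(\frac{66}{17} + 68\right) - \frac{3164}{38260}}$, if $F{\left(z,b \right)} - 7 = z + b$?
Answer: $- \frac{548963873770215}{28636613159} \approx -19170.0$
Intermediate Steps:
$F{\left(z,b \right)} = 7 + b + z$ ($F{\left(z,b \right)} = 7 + \left(z + b\right) = 7 + \left(b + z\right) = 7 + b + z$)
$x = \frac{2450}{3}$ ($x = \frac{\left(26 + \left(7 - 6 + 8\right)\right) \left(19 + 51\right)}{3} = \frac{\left(26 + 9\right) 70}{3} = \frac{35 \cdot 70}{3} = \frac{1}{3} \cdot 2450 = \frac{2450}{3} \approx 816.67$)
$-19170 + \frac{1}{x \left(\frac{66}{17} + 68\right) - \frac{3164}{38260}} = -19170 + \frac{1}{\frac{2450 \left(\frac{66}{17} + 68\right)}{3} - \frac{3164}{38260}} = -19170 + \frac{1}{\frac{2450 \left(66 \cdot \frac{1}{17} + 68\right)}{3} - \frac{791}{9565}} = -19170 + \frac{1}{\frac{2450 \left(\frac{66}{17} + 68\right)}{3} - \frac{791}{9565}} = -19170 + \frac{1}{\frac{2450}{3} \cdot \frac{1222}{17} - \frac{791}{9565}} = -19170 + \frac{1}{\frac{2993900}{51} - \frac{791}{9565}} = -19170 + \frac{1}{\frac{28636613159}{487815}} = -19170 + \frac{487815}{28636613159} = - \frac{548963873770215}{28636613159}$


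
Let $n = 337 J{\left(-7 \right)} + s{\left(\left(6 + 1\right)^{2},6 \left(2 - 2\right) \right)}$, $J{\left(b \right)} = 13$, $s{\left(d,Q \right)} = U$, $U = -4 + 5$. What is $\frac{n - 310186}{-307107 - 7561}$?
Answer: $\frac{76451}{78667} \approx 0.97183$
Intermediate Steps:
$U = 1$
$s{\left(d,Q \right)} = 1$
$n = 4382$ ($n = 337 \cdot 13 + 1 = 4381 + 1 = 4382$)
$\frac{n - 310186}{-307107 - 7561} = \frac{4382 - 310186}{-307107 - 7561} = - \frac{305804}{-314668} = \left(-305804\right) \left(- \frac{1}{314668}\right) = \frac{76451}{78667}$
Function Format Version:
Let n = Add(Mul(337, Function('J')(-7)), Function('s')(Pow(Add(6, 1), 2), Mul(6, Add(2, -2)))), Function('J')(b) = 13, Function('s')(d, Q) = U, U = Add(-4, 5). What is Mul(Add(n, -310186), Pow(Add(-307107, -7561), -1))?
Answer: Rational(76451, 78667) ≈ 0.97183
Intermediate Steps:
U = 1
Function('s')(d, Q) = 1
n = 4382 (n = Add(Mul(337, 13), 1) = Add(4381, 1) = 4382)
Mul(Add(n, -310186), Pow(Add(-307107, -7561), -1)) = Mul(Add(4382, -310186), Pow(Add(-307107, -7561), -1)) = Mul(-305804, Pow(-314668, -1)) = Mul(-305804, Rational(-1, 314668)) = Rational(76451, 78667)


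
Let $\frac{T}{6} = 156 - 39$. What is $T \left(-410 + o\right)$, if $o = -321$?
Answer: $-513162$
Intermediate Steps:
$T = 702$ ($T = 6 \left(156 - 39\right) = 6 \cdot 117 = 702$)
$T \left(-410 + o\right) = 702 \left(-410 - 321\right) = 702 \left(-731\right) = -513162$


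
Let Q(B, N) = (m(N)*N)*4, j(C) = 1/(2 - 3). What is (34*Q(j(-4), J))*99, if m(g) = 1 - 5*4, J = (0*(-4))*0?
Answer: 0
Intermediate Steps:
J = 0 (J = 0*0 = 0)
m(g) = -19 (m(g) = 1 - 20 = -19)
j(C) = -1 (j(C) = 1/(-1) = -1)
Q(B, N) = -76*N (Q(B, N) = -19*N*4 = -76*N)
(34*Q(j(-4), J))*99 = (34*(-76*0))*99 = (34*0)*99 = 0*99 = 0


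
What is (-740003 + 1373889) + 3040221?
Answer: 3674107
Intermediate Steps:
(-740003 + 1373889) + 3040221 = 633886 + 3040221 = 3674107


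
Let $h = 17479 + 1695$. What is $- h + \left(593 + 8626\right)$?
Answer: $-9955$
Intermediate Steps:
$h = 19174$
$- h + \left(593 + 8626\right) = \left(-1\right) 19174 + \left(593 + 8626\right) = -19174 + 9219 = -9955$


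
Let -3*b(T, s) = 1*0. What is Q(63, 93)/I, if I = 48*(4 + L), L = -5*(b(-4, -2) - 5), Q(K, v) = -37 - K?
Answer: -25/348 ≈ -0.071839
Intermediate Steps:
b(T, s) = 0 (b(T, s) = -0/3 = -1/3*0 = 0)
L = 25 (L = -5*(0 - 5) = -5*(-5) = 25)
I = 1392 (I = 48*(4 + 25) = 48*29 = 1392)
Q(63, 93)/I = (-37 - 1*63)/1392 = (-37 - 63)*(1/1392) = -100*1/1392 = -25/348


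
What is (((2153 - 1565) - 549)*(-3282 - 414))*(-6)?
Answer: 864864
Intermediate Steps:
(((2153 - 1565) - 549)*(-3282 - 414))*(-6) = ((588 - 549)*(-3696))*(-6) = (39*(-3696))*(-6) = -144144*(-6) = 864864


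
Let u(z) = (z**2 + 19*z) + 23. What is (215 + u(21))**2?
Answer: 1162084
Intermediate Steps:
u(z) = 23 + z**2 + 19*z
(215 + u(21))**2 = (215 + (23 + 21**2 + 19*21))**2 = (215 + (23 + 441 + 399))**2 = (215 + 863)**2 = 1078**2 = 1162084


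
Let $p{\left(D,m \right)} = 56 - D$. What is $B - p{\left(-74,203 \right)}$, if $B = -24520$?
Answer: $-24650$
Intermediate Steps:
$B - p{\left(-74,203 \right)} = -24520 - \left(56 - -74\right) = -24520 - \left(56 + 74\right) = -24520 - 130 = -24650$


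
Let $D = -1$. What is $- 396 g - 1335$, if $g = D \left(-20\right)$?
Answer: $-9255$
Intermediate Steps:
$g = 20$ ($g = \left(-1\right) \left(-20\right) = 20$)
$- 396 g - 1335 = \left(-396\right) 20 - 1335 = -7920 - 1335 = -9255$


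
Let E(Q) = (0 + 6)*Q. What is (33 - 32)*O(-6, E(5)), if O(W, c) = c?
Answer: 30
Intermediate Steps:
E(Q) = 6*Q
(33 - 32)*O(-6, E(5)) = (33 - 32)*(6*5) = 1*30 = 30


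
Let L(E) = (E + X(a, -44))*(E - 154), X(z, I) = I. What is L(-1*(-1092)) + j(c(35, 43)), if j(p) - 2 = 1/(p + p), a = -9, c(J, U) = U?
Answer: 84540237/86 ≈ 9.8303e+5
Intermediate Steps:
L(E) = (-154 + E)*(-44 + E) (L(E) = (E - 44)*(E - 154) = (-44 + E)*(-154 + E) = (-154 + E)*(-44 + E))
j(p) = 2 + 1/(2*p) (j(p) = 2 + 1/(p + p) = 2 + 1/(2*p))
L(-1*(-1092)) + j(c(35, 43)) = (6776 + (-1*(-1092))² - (-198)*(-1092)) + (2 + (½)/43) = (6776 + 1092² - 198*1092) + (2 + (½)*(1/43)) = (6776 + 1192464 - 216216) + (2 + 1/86) = 983024 + 173/86 = 84540237/86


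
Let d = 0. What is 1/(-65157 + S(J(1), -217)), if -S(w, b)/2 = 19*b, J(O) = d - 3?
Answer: -1/56911 ≈ -1.7571e-5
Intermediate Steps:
J(O) = -3 (J(O) = 0 - 3 = -3)
S(w, b) = -38*b
1/(-65157 + S(J(1), -217)) = 1/(-65157 - 38*(-217)) = 1/(-65157 + 8246) = 1/(-56911) = -1/56911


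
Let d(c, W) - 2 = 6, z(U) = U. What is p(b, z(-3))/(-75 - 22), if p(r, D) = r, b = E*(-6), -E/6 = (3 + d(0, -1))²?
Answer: -4356/97 ≈ -44.907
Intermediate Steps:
d(c, W) = 8 (d(c, W) = 2 + 6 = 8)
E = -726 (E = -6*(3 + 8)² = -6*11² = -6*121 = -726)
b = 4356 (b = -726*(-6) = 4356)
p(b, z(-3))/(-75 - 22) = 4356/(-75 - 22) = 4356/(-97) = 4356*(-1/97) = -4356/97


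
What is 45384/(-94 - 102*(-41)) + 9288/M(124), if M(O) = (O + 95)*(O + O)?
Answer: 178572/15841 ≈ 11.273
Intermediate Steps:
M(O) = 2*O*(95 + O) (M(O) = (95 + O)*(2*O) = 2*O*(95 + O))
45384/(-94 - 102*(-41)) + 9288/M(124) = 45384/(-94 - 102*(-41)) + 9288/((2*124*(95 + 124))) = 45384/(-94 + 4182) + 9288/((2*124*219)) = 45384/4088 + 9288/54312 = 45384*(1/4088) + 9288*(1/54312) = 5673/511 + 387/2263 = 178572/15841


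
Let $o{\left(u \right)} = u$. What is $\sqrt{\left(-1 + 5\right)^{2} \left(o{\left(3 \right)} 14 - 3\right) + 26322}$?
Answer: $3 \sqrt{2994} \approx 164.15$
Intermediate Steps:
$\sqrt{\left(-1 + 5\right)^{2} \left(o{\left(3 \right)} 14 - 3\right) + 26322} = \sqrt{\left(-1 + 5\right)^{2} \left(3 \cdot 14 - 3\right) + 26322} = \sqrt{4^{2} \left(42 - 3\right) + 26322} = \sqrt{16 \cdot 39 + 26322} = \sqrt{624 + 26322} = \sqrt{26946} = 3 \sqrt{2994}$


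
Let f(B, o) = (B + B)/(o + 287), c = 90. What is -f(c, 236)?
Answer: -180/523 ≈ -0.34417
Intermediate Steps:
f(B, o) = 2*B/(287 + o) (f(B, o) = (2*B)/(287 + o) = 2*B/(287 + o))
-f(c, 236) = -2*90/(287 + 236) = -2*90/523 = -1*180/523 = -180/523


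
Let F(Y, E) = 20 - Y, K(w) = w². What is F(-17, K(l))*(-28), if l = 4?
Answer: -1036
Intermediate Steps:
F(-17, K(l))*(-28) = (20 - 1*(-17))*(-28) = (20 + 17)*(-28) = 37*(-28) = -1036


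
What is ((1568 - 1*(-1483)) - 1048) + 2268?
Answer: 4271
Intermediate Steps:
((1568 - 1*(-1483)) - 1048) + 2268 = ((1568 + 1483) - 1048) + 2268 = (3051 - 1048) + 2268 = 2003 + 2268 = 4271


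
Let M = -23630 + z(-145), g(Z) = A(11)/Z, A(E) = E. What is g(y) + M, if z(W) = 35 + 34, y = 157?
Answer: -3699066/157 ≈ -23561.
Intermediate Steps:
z(W) = 69
g(Z) = 11/Z
M = -23561 (M = -23630 + 69 = -23561)
g(y) + M = 11/157 - 23561 = -3699066/157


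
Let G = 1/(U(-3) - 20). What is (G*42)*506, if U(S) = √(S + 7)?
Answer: -3542/3 ≈ -1180.7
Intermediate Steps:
U(S) = √(7 + S)
G = -1/18 (G = 1/(√(7 - 3) - 20) = 1/(√4 - 20) = 1/(2 - 20) = 1/(-18) = -1/18 ≈ -0.055556)
(G*42)*506 = -1/18*42*506 = -7/3*506 = -3542/3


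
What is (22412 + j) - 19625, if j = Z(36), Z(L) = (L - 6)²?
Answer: 3687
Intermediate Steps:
Z(L) = (-6 + L)²
j = 900 (j = (-6 + 36)² = 30² = 900)
(22412 + j) - 19625 = (22412 + 900) - 19625 = 23312 - 19625 = 3687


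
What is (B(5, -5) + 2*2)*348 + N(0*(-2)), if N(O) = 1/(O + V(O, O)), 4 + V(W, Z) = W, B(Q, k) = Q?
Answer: 12527/4 ≈ 3131.8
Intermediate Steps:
V(W, Z) = -4 + W
N(O) = 1/(-4 + 2*O) (N(O) = 1/(O + (-4 + O)) = 1/(-4 + 2*O))
(B(5, -5) + 2*2)*348 + N(0*(-2)) = (5 + 2*2)*348 + 1/(2*(-2 + 0*(-2))) = (5 + 4)*348 + 1/(2*(-2 + 0)) = 9*348 + (1/2)/(-2) = 3132 + (1/2)*(-1/2) = 3132 - 1/4 = 12527/4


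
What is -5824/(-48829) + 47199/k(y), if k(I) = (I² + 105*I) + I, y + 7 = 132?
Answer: 74934787/42725375 ≈ 1.7539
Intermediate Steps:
y = 125 (y = -7 + 132 = 125)
k(I) = I² + 106*I
-5824/(-48829) + 47199/k(y) = -5824/(-48829) + 47199/((125*(106 + 125))) = -5824*(-1/48829) + 47199/((125*231)) = 5824/48829 + 47199/28875 = 5824/48829 + 47199*(1/28875) = 5824/48829 + 15733/9625 = 74934787/42725375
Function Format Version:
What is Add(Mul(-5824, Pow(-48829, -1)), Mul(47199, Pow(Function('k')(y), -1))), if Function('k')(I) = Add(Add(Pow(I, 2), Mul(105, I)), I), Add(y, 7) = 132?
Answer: Rational(74934787, 42725375) ≈ 1.7539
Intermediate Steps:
y = 125 (y = Add(-7, 132) = 125)
Function('k')(I) = Add(Pow(I, 2), Mul(106, I))
Add(Mul(-5824, Pow(-48829, -1)), Mul(47199, Pow(Function('k')(y), -1))) = Add(Mul(-5824, Pow(-48829, -1)), Mul(47199, Pow(Mul(125, Add(106, 125)), -1))) = Add(Mul(-5824, Rational(-1, 48829)), Mul(47199, Pow(Mul(125, 231), -1))) = Add(Rational(5824, 48829), Mul(47199, Pow(28875, -1))) = Add(Rational(5824, 48829), Mul(47199, Rational(1, 28875))) = Add(Rational(5824, 48829), Rational(15733, 9625)) = Rational(74934787, 42725375)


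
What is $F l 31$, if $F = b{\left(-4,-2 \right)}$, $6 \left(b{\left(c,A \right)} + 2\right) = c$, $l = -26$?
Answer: $\frac{6448}{3} \approx 2149.3$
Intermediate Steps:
$b{\left(c,A \right)} = -2 + \frac{c}{6}$
$F = - \frac{8}{3}$ ($F = -2 + \frac{1}{6} \left(-4\right) = -2 - \frac{2}{3} = - \frac{8}{3} \approx -2.6667$)
$F l 31 = \left(- \frac{8}{3}\right) \left(-26\right) 31 = \frac{208}{3} \cdot 31 = \frac{6448}{3}$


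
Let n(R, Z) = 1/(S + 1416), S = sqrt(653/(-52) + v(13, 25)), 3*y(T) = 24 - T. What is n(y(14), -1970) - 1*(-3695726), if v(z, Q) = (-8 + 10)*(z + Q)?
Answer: 385314962587670/104259613 - 2*sqrt(42887)/104259613 ≈ 3.6957e+6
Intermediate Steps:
v(z, Q) = 2*Q + 2*z (v(z, Q) = 2*(Q + z) = 2*Q + 2*z)
y(T) = 8 - T/3 (y(T) = (24 - T)/3 = 8 - T/3)
S = sqrt(42887)/26 (S = sqrt(653/(-52) + (2*25 + 2*13)) = sqrt(653*(-1/52) + (50 + 26)) = sqrt(-653/52 + 76) = sqrt(3299/52) = sqrt(42887)/26 ≈ 7.9651)
n(R, Z) = 1/(1416 + sqrt(42887)/26) (n(R, Z) = 1/(sqrt(42887)/26 + 1416) = 1/(1416 + sqrt(42887)/26))
n(y(14), -1970) - 1*(-3695726) = (73632/104259613 - 2*sqrt(42887)/104259613) - 1*(-3695726) = (73632/104259613 - 2*sqrt(42887)/104259613) + 3695726 = 385314962587670/104259613 - 2*sqrt(42887)/104259613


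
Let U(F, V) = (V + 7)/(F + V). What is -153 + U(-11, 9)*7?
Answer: -209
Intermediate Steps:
U(F, V) = (7 + V)/(F + V)
-153 + U(-11, 9)*7 = -153 + ((7 + 9)/(-11 + 9))*7 = -153 + (16/(-2))*7 = -153 - ½*16*7 = -153 - 8*7 = -153 - 56 = -209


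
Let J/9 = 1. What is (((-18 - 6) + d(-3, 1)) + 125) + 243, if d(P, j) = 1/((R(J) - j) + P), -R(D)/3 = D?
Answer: 10663/31 ≈ 343.97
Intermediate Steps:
J = 9 (J = 9*1 = 9)
R(D) = -3*D
d(P, j) = 1/(-27 + P - j) (d(P, j) = 1/((-3*9 - j) + P) = 1/((-27 - j) + P) = 1/(-27 + P - j))
(((-18 - 6) + d(-3, 1)) + 125) + 243 = (((-18 - 6) - 1/(27 + 1 - 1*(-3))) + 125) + 243 = ((-24 - 1/(27 + 1 + 3)) + 125) + 243 = ((-24 - 1/31) + 125) + 243 = (-745/31 + 125) + 243 = 3130/31 + 243 = 10663/31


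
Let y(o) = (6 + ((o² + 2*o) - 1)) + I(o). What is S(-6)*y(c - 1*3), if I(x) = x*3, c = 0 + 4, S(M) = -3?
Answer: -33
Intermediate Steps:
c = 4
I(x) = 3*x
y(o) = 5 + o² + 5*o (y(o) = (6 + ((o² + 2*o) - 1)) + 3*o = (6 + (-1 + o² + 2*o)) + 3*o = (5 + o² + 2*o) + 3*o = 5 + o² + 5*o)
S(-6)*y(c - 1*3) = -3*(5 + (4 - 1*3)² + 5*(4 - 1*3)) = -3*(5 + (4 - 3)² + 5*(4 - 3)) = -3*(5 + 1² + 5*1) = -3*(5 + 1 + 5) = -3*11 = -33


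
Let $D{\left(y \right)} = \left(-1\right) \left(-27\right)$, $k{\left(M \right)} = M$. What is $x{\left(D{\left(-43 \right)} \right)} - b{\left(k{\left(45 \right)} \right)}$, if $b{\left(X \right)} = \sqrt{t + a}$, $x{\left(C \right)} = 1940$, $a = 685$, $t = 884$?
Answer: $1940 - \sqrt{1569} \approx 1900.4$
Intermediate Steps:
$D{\left(y \right)} = 27$
$b{\left(X \right)} = \sqrt{1569}$ ($b{\left(X \right)} = \sqrt{884 + 685} = \sqrt{1569}$)
$x{\left(D{\left(-43 \right)} \right)} - b{\left(k{\left(45 \right)} \right)} = 1940 - \sqrt{1569}$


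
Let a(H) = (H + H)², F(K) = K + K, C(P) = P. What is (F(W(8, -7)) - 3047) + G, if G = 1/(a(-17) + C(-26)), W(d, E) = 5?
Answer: -3431809/1130 ≈ -3037.0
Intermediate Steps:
F(K) = 2*K
a(H) = 4*H² (a(H) = (2*H)² = 4*H²)
G = 1/1130 (G = 1/(4*(-17)² - 26) = 1/(4*289 - 26) = 1/(1156 - 26) = 1/1130 ≈ 0.00088496)
(F(W(8, -7)) - 3047) + G = (2*5 - 3047) + 1/1130 = (10 - 3047) + 1/1130 = -3037 + 1/1130 = -3431809/1130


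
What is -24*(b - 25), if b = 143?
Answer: -2832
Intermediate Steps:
-24*(b - 25) = -24*(143 - 25) = -24*118 = -2832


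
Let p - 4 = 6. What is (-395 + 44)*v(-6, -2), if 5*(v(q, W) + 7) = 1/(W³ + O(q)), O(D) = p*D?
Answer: 835731/340 ≈ 2458.0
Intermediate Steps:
p = 10 (p = 4 + 6 = 10)
O(D) = 10*D
v(q, W) = -7 + 1/(5*(W³ + 10*q))
(-395 + 44)*v(-6, -2) = (-395 + 44)*((1 - 350*(-6) - 35*(-2)³)/(5*((-2)³ + 10*(-6)))) = -351*(1 + 2100 - 35*(-8))/(5*(-8 - 60)) = -351*(1 + 2100 + 280)/(5*(-68)) = -351*(-1)*2381/(5*68) = -351*(-2381/340) = 835731/340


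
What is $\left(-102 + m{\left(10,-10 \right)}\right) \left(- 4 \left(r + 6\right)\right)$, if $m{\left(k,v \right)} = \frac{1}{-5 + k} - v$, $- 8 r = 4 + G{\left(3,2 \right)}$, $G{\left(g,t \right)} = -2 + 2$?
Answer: $\frac{10098}{5} \approx 2019.6$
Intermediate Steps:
$G{\left(g,t \right)} = 0$
$r = - \frac{1}{2}$ ($r = - \frac{4 + 0}{8} = \left(- \frac{1}{8}\right) 4 = - \frac{1}{2} \approx -0.5$)
$\left(-102 + m{\left(10,-10 \right)}\right) \left(- 4 \left(r + 6\right)\right) = \left(-102 + \frac{1 + 5 \left(-10\right) - 10 \left(-10\right)}{-5 + 10}\right) \left(- 4 \left(- \frac{1}{2} + 6\right)\right) = \left(-102 + \frac{1 - 50 + 100}{5}\right) \left(\left(-4\right) \frac{11}{2}\right) = \left(-102 + \frac{1}{5} \cdot 51\right) \left(-22\right) = \left(-102 + \frac{51}{5}\right) \left(-22\right) = \left(- \frac{459}{5}\right) \left(-22\right) = \frac{10098}{5}$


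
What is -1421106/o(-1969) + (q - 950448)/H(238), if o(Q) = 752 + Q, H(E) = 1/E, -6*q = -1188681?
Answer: -217909257481/1217 ≈ -1.7905e+8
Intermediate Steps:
q = 396227/2 (q = -⅙*(-1188681) = 396227/2 ≈ 1.9811e+5)
-1421106/o(-1969) + (q - 950448)/H(238) = -1421106/(752 - 1969) + (396227/2 - 950448)/(1/238) = -1421106/(-1217) - 1504669/(2*1/238) = -1421106*(-1/1217) - 1504669/2*238 = 1421106/1217 - 179055611 = -217909257481/1217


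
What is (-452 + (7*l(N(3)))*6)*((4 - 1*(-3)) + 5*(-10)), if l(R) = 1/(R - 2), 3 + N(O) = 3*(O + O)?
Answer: 250862/13 ≈ 19297.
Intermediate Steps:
N(O) = -3 + 6*O (N(O) = -3 + 3*(O + O) = -3 + 3*(2*O) = -3 + 6*O)
l(R) = 1/(-2 + R)
(-452 + (7*l(N(3)))*6)*((4 - 1*(-3)) + 5*(-10)) = (-452 + (7/(-2 + (-3 + 6*3)))*6)*((4 - 1*(-3)) + 5*(-10)) = (-452 + (7/(-2 + (-3 + 18)))*6)*((4 + 3) - 50) = (-452 + (7/(-2 + 15))*6)*(7 - 50) = (-452 + (7/13)*6)*(-43) = (-452 + 42/13)*(-43) = -5834/13*(-43) = 250862/13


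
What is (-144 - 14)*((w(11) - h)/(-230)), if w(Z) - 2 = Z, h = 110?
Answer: -7663/115 ≈ -66.635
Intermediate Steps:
w(Z) = 2 + Z
(-144 - 14)*((w(11) - h)/(-230)) = (-144 - 14)*(((2 + 11) - 1*110)/(-230)) = -158*(13 - 110)*(-1)/230 = -(-15326)*(-1)/230 = -158*97/230 = -7663/115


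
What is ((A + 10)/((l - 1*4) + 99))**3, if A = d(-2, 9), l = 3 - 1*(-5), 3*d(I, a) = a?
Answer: 2197/1092727 ≈ 0.0020106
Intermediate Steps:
d(I, a) = a/3
l = 8 (l = 3 + 5 = 8)
A = 3 (A = (1/3)*9 = 3)
((A + 10)/((l - 1*4) + 99))**3 = ((3 + 10)/((8 - 1*4) + 99))**3 = (13/((8 - 4) + 99))**3 = (13/(4 + 99))**3 = (13/103)**3 = 2197/1092727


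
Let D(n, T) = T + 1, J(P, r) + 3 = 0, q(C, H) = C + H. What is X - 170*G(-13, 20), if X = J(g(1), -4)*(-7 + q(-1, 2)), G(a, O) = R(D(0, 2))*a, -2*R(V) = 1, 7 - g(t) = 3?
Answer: -1087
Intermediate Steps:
g(t) = 4 (g(t) = 7 - 1*3 = 7 - 3 = 4)
J(P, r) = -3 (J(P, r) = -3 + 0 = -3)
D(n, T) = 1 + T
R(V) = -½ (R(V) = -½*1 = -½)
G(a, O) = -a/2
X = 18 (X = -3*(-7 + (-1 + 2)) = -3*(-7 + 1) = -3*(-6) = 18)
X - 170*G(-13, 20) = 18 - (-85)*(-13) = 18 - 170*13/2 = 18 - 1105 = -1087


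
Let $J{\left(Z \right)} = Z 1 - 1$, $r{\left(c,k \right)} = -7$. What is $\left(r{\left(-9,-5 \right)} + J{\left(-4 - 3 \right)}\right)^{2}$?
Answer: $225$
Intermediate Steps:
$J{\left(Z \right)} = -1 + Z$ ($J{\left(Z \right)} = Z - 1 = -1 + Z$)
$\left(r{\left(-9,-5 \right)} + J{\left(-4 - 3 \right)}\right)^{2} = \left(-7 - 8\right)^{2} = \left(-15\right)^{2} = 225$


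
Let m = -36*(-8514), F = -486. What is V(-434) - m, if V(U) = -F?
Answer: -306018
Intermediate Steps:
m = 306504
V(U) = 486 (V(U) = -1*(-486) = 486)
V(-434) - m = 486 - 1*306504 = 486 - 306504 = -306018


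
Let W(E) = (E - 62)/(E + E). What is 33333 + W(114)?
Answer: 1899994/57 ≈ 33333.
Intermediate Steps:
W(E) = (-62 + E)/(2*E) (W(E) = (-62 + E)/((2*E)) = (-62 + E)*(1/(2*E)) = (-62 + E)/(2*E))
33333 + W(114) = 33333 + (½)*(-62 + 114)/114 = 33333 + (½)*(1/114)*52 = 33333 + 13/57 = 1899994/57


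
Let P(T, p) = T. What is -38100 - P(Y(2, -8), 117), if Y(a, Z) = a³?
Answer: -38108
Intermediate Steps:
-38100 - P(Y(2, -8), 117) = -38100 - 1*2³ = -38100 - 1*8 = -38100 - 8 = -38108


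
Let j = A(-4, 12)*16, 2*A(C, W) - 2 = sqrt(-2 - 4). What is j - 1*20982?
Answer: -20966 + 8*I*sqrt(6) ≈ -20966.0 + 19.596*I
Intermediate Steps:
A(C, W) = 1 + I*sqrt(6)/2 (A(C, W) = 1 + sqrt(-2 - 4)/2 = 1 + sqrt(-6)/2 = 1 + (I*sqrt(6))/2 = 1 + I*sqrt(6)/2)
j = 16 + 8*I*sqrt(6) (j = (1 + I*sqrt(6)/2)*16 = 16 + 8*I*sqrt(6) ≈ 16.0 + 19.596*I)
j - 1*20982 = (16 + 8*I*sqrt(6)) - 1*20982 = (16 + 8*I*sqrt(6)) - 20982 = -20966 + 8*I*sqrt(6)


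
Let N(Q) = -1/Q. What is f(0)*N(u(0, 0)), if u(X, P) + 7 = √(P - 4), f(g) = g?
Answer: 0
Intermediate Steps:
u(X, P) = -7 + √(-4 + P) (u(X, P) = -7 + √(P - 4) = -7 + √(-4 + P))
f(0)*N(u(0, 0)) = 0*(-1/(-7 + √(-4 + 0))) = 0*(-1/(-7 + √(-4))) = 0*(-1/(-7 + 2*I)) = 0*(-(-7 - 2*I)/53) = 0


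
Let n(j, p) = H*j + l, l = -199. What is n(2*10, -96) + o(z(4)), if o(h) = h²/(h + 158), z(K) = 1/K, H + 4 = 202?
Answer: 9522853/2532 ≈ 3761.0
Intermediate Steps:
H = 198 (H = -4 + 202 = 198)
n(j, p) = -199 + 198*j (n(j, p) = 198*j - 199 = -199 + 198*j)
o(h) = h²/(158 + h)
n(2*10, -96) + o(z(4)) = (-199 + 198*(2*10)) + (1/4)²/(158 + 1/4) = (-199 + 198*20) + (¼)²/(158 + ¼) = (-199 + 3960) + 1/(16*(633/4)) = 3761 + (1/16)*(4/633) = 3761 + 1/2532 = 9522853/2532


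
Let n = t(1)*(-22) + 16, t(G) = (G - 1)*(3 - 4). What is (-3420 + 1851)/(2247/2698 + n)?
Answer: -4233162/45415 ≈ -93.211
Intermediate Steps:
t(G) = 1 - G (t(G) = (-1 + G)*(-1) = 1 - G)
n = 16 (n = (1 - 1*1)*(-22) + 16 = (1 - 1)*(-22) + 16 = 0*(-22) + 16 = 0 + 16 = 16)
(-3420 + 1851)/(2247/2698 + n) = (-3420 + 1851)/(2247/2698 + 16) = -1569/(2247*(1/2698) + 16) = -1569/(2247/2698 + 16) = -1569/45415/2698 = -1569*2698/45415 = -4233162/45415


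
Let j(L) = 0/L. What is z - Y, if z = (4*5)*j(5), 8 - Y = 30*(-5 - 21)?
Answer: -788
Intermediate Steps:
j(L) = 0
Y = 788 (Y = 8 - 30*(-5 - 21) = 8 - 30*(-26) = 8 - 1*(-780) = 8 + 780 = 788)
z = 0 (z = (4*5)*0 = 20*0 = 0)
z - Y = 0 - 1*788 = 0 - 788 = -788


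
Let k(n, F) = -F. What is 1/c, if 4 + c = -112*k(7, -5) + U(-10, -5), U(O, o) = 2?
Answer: -1/562 ≈ -0.0017794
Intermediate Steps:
c = -562 (c = -4 + (-(-112)*(-5) + 2) = -4 + (-112*5 + 2) = -4 + (-560 + 2) = -4 - 558 = -562)
1/c = 1/(-562) = -1/562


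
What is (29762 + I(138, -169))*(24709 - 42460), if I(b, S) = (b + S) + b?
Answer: -530204619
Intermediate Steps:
I(b, S) = S + 2*b (I(b, S) = (S + b) + b = S + 2*b)
(29762 + I(138, -169))*(24709 - 42460) = (29762 + (-169 + 2*138))*(24709 - 42460) = (29762 + (-169 + 276))*(-17751) = (29762 + 107)*(-17751) = 29869*(-17751) = -530204619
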